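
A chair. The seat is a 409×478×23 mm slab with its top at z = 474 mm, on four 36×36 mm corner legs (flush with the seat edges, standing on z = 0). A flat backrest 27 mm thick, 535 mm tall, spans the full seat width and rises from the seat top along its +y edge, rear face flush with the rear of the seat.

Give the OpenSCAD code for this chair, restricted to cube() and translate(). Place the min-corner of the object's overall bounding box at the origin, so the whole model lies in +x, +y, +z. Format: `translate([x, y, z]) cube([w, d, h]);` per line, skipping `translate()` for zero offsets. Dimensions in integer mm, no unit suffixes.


translate([0, 0, 451]) cube([409, 478, 23]);
cube([36, 36, 451]);
translate([373, 0, 0]) cube([36, 36, 451]);
translate([0, 442, 0]) cube([36, 36, 451]);
translate([373, 442, 0]) cube([36, 36, 451]);
translate([0, 451, 474]) cube([409, 27, 535]);


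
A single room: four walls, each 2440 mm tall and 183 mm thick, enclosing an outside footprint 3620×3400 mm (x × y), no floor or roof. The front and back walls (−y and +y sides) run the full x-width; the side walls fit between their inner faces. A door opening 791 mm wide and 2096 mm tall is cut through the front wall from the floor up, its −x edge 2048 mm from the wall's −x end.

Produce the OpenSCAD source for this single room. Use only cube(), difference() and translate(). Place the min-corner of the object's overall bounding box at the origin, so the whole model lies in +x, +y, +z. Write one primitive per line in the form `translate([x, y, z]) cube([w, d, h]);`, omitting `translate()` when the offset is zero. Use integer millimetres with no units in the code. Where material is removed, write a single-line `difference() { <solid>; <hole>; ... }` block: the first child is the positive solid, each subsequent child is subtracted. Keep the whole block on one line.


difference() { cube([3620, 183, 2440]); translate([2048, 0, 0]) cube([791, 183, 2096]); }
translate([0, 3217, 0]) cube([3620, 183, 2440]);
translate([0, 183, 0]) cube([183, 3034, 2440]);
translate([3437, 183, 0]) cube([183, 3034, 2440]);


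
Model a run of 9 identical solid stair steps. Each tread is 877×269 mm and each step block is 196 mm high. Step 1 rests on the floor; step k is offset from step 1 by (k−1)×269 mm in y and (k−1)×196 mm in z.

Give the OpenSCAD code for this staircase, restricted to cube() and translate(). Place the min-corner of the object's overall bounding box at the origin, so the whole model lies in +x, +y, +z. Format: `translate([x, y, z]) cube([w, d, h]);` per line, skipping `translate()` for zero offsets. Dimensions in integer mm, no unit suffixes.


cube([877, 269, 196]);
translate([0, 269, 196]) cube([877, 269, 196]);
translate([0, 538, 392]) cube([877, 269, 196]);
translate([0, 807, 588]) cube([877, 269, 196]);
translate([0, 1076, 784]) cube([877, 269, 196]);
translate([0, 1345, 980]) cube([877, 269, 196]);
translate([0, 1614, 1176]) cube([877, 269, 196]);
translate([0, 1883, 1372]) cube([877, 269, 196]);
translate([0, 2152, 1568]) cube([877, 269, 196]);


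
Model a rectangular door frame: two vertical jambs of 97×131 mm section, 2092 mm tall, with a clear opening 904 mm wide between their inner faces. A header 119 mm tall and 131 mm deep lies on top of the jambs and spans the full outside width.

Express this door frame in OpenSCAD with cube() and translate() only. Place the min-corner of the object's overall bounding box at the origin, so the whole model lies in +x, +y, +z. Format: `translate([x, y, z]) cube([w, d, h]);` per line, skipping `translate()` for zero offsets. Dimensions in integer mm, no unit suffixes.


cube([97, 131, 2092]);
translate([1001, 0, 0]) cube([97, 131, 2092]);
translate([0, 0, 2092]) cube([1098, 131, 119]);


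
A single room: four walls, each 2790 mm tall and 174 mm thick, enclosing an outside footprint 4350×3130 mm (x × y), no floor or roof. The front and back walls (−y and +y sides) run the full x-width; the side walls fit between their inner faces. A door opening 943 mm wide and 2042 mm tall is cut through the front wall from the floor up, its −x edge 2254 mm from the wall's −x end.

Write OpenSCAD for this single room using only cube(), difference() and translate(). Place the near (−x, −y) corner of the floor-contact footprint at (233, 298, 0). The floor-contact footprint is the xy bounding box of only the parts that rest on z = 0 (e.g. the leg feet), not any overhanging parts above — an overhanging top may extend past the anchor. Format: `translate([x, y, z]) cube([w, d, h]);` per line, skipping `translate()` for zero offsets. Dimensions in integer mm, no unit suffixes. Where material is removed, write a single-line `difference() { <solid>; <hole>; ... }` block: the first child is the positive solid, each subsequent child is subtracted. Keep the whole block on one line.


difference() { translate([233, 298, 0]) cube([4350, 174, 2790]); translate([2487, 298, 0]) cube([943, 174, 2042]); }
translate([233, 3254, 0]) cube([4350, 174, 2790]);
translate([233, 472, 0]) cube([174, 2782, 2790]);
translate([4409, 472, 0]) cube([174, 2782, 2790]);


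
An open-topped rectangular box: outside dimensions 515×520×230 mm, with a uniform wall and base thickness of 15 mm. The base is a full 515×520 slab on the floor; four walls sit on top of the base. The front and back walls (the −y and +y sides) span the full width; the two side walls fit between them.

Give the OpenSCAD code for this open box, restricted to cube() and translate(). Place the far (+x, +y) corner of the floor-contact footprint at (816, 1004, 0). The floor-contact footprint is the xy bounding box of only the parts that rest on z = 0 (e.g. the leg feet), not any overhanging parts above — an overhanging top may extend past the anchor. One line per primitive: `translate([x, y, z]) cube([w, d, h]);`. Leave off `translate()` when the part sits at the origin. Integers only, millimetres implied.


translate([301, 484, 0]) cube([515, 520, 15]);
translate([301, 484, 15]) cube([515, 15, 215]);
translate([301, 989, 15]) cube([515, 15, 215]);
translate([301, 499, 15]) cube([15, 490, 215]);
translate([801, 499, 15]) cube([15, 490, 215]);


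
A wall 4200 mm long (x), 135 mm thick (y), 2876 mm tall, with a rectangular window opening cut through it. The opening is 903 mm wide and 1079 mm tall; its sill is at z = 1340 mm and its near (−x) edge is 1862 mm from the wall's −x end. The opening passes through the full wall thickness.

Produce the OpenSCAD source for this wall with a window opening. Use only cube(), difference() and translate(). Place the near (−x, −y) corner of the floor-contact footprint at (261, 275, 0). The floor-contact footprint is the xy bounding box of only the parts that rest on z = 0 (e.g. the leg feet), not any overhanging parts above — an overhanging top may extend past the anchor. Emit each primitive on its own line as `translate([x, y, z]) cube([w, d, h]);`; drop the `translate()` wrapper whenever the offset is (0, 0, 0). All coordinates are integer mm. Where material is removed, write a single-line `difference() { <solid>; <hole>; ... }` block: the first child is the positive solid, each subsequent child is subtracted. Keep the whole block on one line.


difference() { translate([261, 275, 0]) cube([4200, 135, 2876]); translate([2123, 275, 1340]) cube([903, 135, 1079]); }


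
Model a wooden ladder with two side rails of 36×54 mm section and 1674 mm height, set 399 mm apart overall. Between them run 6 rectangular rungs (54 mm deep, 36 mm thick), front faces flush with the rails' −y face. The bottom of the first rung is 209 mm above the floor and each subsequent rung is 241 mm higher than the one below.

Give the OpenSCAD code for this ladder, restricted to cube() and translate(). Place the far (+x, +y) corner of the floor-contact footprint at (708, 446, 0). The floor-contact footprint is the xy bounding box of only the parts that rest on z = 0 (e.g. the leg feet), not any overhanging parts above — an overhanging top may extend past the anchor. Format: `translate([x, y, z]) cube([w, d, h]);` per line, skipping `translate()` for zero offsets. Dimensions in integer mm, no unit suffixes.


translate([309, 392, 0]) cube([36, 54, 1674]);
translate([672, 392, 0]) cube([36, 54, 1674]);
translate([345, 392, 209]) cube([327, 54, 36]);
translate([345, 392, 450]) cube([327, 54, 36]);
translate([345, 392, 691]) cube([327, 54, 36]);
translate([345, 392, 932]) cube([327, 54, 36]);
translate([345, 392, 1173]) cube([327, 54, 36]);
translate([345, 392, 1414]) cube([327, 54, 36]);


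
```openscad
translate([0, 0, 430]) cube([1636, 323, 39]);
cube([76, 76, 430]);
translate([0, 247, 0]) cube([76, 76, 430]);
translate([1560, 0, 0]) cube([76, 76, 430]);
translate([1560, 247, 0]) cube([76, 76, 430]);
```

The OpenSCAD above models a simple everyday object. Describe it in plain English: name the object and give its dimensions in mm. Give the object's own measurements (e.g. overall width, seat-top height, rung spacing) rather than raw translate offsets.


A bench: a 1636×323 mm seat slab, 39 mm thick, top at z = 469 mm, on four 76×76 mm square legs flush with the seat corners and standing on z = 0.


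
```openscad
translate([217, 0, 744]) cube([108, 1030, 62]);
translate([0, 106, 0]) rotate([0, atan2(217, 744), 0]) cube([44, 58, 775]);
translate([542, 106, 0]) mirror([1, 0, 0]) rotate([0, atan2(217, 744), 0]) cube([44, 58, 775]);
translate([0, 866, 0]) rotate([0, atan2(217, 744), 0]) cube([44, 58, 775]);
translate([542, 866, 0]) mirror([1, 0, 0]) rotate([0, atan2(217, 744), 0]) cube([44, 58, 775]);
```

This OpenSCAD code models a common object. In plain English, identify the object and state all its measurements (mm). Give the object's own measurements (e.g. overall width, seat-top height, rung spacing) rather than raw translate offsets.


A sawhorse. A 108×1030×62 mm beam (x, y, z) sits on two A-frame leg pairs. Each pair is two raked legs of 44×58 mm section (58 mm along y) splaying symmetrically in x. Each leg rises 744 mm vertically over 217 mm of horizontal reach and is 775 mm long along its own axis. Every leg's outer bottom edge rests on the floor and its outer top edge meets a bottom edge of the beam — the left legs (tilting toward +x) meet the beam's −x bottom edge, the right legs (their mirror images, tilting toward −x) meet its +x bottom edge — so the leg tops tuck under the beam, the beam's underside is 744 mm above the floor, and the feet are 542 mm apart outside-to-outside with the beam centred between them. The two leg pairs are set in 106 mm from either end of the beam.


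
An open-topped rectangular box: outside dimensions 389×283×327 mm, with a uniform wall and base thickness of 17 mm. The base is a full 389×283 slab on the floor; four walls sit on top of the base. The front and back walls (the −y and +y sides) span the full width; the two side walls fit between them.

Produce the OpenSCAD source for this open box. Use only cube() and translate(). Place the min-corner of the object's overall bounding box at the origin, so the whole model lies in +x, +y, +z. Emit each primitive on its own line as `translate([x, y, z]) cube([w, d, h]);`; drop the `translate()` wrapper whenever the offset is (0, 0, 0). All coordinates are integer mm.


cube([389, 283, 17]);
translate([0, 0, 17]) cube([389, 17, 310]);
translate([0, 266, 17]) cube([389, 17, 310]);
translate([0, 17, 17]) cube([17, 249, 310]);
translate([372, 17, 17]) cube([17, 249, 310]);


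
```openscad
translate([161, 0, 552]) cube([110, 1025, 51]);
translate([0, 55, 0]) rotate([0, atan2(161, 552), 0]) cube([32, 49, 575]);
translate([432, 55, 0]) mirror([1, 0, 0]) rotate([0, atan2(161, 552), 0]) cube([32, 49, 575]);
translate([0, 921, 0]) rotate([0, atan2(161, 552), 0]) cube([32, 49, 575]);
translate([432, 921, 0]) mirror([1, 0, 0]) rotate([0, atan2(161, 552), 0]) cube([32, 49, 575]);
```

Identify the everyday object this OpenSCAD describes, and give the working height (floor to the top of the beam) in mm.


A sawhorse. The overall height is 603 mm.

A beam across two mirrored pairs of raked legs — a sawhorse. The beam's underside is at z = 552 (matching the legs' vertical rise in atan2(161, 552)) and the beam is 51 mm tall, so its top is at 552 + 51 = 603 mm. The raked legs top out at the beam's underside, so that is the highest point.


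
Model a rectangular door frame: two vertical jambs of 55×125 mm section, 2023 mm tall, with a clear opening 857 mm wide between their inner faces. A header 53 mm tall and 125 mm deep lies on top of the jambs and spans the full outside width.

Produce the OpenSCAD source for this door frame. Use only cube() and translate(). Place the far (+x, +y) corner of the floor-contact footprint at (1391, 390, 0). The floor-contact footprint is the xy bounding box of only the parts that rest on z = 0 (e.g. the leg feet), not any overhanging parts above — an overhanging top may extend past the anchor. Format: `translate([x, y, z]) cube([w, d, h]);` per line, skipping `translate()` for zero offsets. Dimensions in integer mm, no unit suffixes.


translate([424, 265, 0]) cube([55, 125, 2023]);
translate([1336, 265, 0]) cube([55, 125, 2023]);
translate([424, 265, 2023]) cube([967, 125, 53]);


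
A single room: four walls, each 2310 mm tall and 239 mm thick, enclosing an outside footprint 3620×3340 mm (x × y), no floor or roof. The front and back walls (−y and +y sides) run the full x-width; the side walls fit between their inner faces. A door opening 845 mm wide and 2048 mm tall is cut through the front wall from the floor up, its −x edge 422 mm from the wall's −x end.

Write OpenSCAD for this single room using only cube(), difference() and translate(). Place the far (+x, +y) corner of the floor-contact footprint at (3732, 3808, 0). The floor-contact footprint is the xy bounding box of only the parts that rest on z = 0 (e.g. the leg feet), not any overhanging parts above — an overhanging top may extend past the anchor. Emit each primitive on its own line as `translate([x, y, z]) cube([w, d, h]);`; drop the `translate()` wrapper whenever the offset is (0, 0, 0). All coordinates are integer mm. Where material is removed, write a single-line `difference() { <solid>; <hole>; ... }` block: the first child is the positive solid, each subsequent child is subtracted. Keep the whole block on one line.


difference() { translate([112, 468, 0]) cube([3620, 239, 2310]); translate([534, 468, 0]) cube([845, 239, 2048]); }
translate([112, 3569, 0]) cube([3620, 239, 2310]);
translate([112, 707, 0]) cube([239, 2862, 2310]);
translate([3493, 707, 0]) cube([239, 2862, 2310]);


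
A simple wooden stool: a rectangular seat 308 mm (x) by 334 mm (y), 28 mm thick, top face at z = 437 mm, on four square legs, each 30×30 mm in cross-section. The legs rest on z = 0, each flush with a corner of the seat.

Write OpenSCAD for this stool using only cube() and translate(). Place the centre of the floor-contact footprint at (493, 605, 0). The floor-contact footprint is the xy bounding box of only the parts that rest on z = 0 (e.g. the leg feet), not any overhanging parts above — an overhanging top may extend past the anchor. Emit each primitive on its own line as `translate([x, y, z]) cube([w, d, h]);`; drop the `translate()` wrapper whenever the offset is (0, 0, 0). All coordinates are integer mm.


translate([339, 438, 409]) cube([308, 334, 28]);
translate([339, 438, 0]) cube([30, 30, 409]);
translate([617, 438, 0]) cube([30, 30, 409]);
translate([339, 742, 0]) cube([30, 30, 409]);
translate([617, 742, 0]) cube([30, 30, 409]);


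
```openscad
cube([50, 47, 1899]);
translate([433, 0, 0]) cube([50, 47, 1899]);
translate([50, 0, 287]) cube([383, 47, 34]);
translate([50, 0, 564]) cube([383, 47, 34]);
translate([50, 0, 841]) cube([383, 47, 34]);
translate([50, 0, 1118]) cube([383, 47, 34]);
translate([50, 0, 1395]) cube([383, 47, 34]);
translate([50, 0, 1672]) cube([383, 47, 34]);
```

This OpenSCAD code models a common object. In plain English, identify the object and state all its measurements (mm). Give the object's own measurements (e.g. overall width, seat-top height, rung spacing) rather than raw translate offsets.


A straight ladder. Two 50×47 mm vertical rails, 1899 mm tall, stand 483 mm apart (outside-to-outside) with their front faces coplanar on the −y side. 6 rungs, each 47 mm deep and 34 mm tall, span between the inner faces of the rails, front faces flush with the rails. The lowest rung's underside is at z = 287 mm and rungs are spaced 277 mm apart (underside to underside).


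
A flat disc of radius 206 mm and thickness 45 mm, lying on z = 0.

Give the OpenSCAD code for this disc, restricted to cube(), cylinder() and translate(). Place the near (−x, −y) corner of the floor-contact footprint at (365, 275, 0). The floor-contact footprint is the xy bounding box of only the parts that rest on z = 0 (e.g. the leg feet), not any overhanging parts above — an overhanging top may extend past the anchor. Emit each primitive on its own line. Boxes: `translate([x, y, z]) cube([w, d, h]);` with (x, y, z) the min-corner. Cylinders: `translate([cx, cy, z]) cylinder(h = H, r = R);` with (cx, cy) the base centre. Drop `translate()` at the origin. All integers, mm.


translate([571, 481, 0]) cylinder(h = 45, r = 206);


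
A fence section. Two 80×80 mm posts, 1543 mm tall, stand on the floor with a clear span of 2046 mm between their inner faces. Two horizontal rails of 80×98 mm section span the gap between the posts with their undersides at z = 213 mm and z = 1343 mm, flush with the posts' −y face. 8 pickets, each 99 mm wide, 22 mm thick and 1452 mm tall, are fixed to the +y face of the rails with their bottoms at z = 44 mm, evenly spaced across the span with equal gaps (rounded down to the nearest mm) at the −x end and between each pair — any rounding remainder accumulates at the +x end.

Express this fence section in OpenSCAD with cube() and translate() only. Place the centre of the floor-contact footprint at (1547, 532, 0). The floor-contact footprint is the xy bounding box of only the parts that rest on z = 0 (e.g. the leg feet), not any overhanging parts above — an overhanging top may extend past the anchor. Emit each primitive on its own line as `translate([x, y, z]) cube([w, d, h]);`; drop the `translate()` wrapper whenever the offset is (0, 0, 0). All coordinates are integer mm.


translate([444, 492, 0]) cube([80, 80, 1543]);
translate([2570, 492, 0]) cube([80, 80, 1543]);
translate([524, 492, 213]) cube([2046, 80, 98]);
translate([524, 492, 1343]) cube([2046, 80, 98]);
translate([663, 572, 44]) cube([99, 22, 1452]);
translate([901, 572, 44]) cube([99, 22, 1452]);
translate([1139, 572, 44]) cube([99, 22, 1452]);
translate([1377, 572, 44]) cube([99, 22, 1452]);
translate([1615, 572, 44]) cube([99, 22, 1452]);
translate([1853, 572, 44]) cube([99, 22, 1452]);
translate([2091, 572, 44]) cube([99, 22, 1452]);
translate([2329, 572, 44]) cube([99, 22, 1452]);


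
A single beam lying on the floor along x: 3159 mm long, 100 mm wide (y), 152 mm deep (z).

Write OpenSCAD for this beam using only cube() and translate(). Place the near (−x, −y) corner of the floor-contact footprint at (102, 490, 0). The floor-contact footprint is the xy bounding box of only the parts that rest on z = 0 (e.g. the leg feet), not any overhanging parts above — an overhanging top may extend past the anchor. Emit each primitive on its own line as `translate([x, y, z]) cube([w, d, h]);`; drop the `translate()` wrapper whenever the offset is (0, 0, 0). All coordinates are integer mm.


translate([102, 490, 0]) cube([3159, 100, 152]);


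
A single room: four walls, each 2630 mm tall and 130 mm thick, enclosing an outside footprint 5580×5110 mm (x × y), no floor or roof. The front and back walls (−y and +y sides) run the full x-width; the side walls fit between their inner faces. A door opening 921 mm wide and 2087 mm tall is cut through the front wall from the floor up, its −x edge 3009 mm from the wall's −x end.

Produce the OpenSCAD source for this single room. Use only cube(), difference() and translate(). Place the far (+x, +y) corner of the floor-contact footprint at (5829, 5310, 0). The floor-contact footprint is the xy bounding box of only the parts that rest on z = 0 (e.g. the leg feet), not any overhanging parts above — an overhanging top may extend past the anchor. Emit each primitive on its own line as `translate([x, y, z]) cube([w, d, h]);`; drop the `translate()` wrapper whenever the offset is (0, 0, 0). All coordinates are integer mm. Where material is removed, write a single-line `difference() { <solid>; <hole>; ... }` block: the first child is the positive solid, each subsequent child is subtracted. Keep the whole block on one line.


difference() { translate([249, 200, 0]) cube([5580, 130, 2630]); translate([3258, 200, 0]) cube([921, 130, 2087]); }
translate([249, 5180, 0]) cube([5580, 130, 2630]);
translate([249, 330, 0]) cube([130, 4850, 2630]);
translate([5699, 330, 0]) cube([130, 4850, 2630]);


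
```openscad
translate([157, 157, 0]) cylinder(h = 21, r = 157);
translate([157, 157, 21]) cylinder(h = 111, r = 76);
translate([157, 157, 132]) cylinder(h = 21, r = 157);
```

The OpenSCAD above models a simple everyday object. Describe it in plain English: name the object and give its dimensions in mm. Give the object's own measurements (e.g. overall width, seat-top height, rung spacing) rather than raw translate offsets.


A spool: two coaxial disc flanges of radius 157 mm and thickness 21 mm, joined by a core cylinder of radius 76 mm and height 111 mm. The lower flange rests on z = 0 and the three cylinders share a vertical axis.


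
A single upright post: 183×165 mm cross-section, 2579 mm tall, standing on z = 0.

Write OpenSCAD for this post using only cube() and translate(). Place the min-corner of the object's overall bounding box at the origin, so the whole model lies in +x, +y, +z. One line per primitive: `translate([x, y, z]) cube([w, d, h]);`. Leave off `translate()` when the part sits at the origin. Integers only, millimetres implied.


cube([183, 165, 2579]);


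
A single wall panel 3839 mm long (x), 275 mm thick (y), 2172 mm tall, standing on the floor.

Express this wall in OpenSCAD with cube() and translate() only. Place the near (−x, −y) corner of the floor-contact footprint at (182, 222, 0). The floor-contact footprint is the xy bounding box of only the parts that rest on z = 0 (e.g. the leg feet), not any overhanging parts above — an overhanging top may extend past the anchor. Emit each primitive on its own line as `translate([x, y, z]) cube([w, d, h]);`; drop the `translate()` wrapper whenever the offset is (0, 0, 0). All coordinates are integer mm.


translate([182, 222, 0]) cube([3839, 275, 2172]);


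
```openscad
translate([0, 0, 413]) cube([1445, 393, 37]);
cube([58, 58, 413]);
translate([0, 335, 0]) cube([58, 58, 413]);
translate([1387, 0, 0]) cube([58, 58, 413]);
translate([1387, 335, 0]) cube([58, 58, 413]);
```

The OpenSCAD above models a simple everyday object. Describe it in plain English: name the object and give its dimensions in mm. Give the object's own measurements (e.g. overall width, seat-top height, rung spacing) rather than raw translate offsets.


A bench: a 1445×393 mm seat slab, 37 mm thick, top at z = 450 mm, on four 58×58 mm square legs flush with the seat corners and standing on z = 0.


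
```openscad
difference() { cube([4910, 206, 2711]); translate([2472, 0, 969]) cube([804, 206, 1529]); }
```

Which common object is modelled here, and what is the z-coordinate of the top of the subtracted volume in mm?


A wall with a window opening. The window head height is 2498 mm.

A wall with a rectangular opening subtracted — a window. Sill at z = 969, opening 1529 mm tall, so the head is at 969 + 1529 = 2498 mm.


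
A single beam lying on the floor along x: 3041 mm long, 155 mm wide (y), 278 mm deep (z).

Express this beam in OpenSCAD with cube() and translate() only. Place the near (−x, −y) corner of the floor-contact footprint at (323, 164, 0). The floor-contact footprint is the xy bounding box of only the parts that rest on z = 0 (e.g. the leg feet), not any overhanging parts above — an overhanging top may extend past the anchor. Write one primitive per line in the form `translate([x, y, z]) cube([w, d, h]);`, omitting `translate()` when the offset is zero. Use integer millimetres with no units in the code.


translate([323, 164, 0]) cube([3041, 155, 278]);


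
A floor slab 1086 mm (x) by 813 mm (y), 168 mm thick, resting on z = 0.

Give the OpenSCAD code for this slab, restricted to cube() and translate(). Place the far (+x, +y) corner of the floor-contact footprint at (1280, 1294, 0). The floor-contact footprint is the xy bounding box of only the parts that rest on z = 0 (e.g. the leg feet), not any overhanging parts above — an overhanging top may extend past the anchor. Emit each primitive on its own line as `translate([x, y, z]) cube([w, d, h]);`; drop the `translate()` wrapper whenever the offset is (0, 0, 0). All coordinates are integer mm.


translate([194, 481, 0]) cube([1086, 813, 168]);


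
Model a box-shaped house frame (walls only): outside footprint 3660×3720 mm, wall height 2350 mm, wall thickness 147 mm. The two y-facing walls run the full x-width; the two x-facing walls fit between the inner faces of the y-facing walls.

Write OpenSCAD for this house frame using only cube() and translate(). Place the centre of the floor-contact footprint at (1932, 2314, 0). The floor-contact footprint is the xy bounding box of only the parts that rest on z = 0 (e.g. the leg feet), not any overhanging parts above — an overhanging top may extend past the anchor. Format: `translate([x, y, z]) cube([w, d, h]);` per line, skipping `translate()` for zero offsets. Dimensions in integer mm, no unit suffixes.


translate([102, 454, 0]) cube([3660, 147, 2350]);
translate([102, 4027, 0]) cube([3660, 147, 2350]);
translate([102, 601, 0]) cube([147, 3426, 2350]);
translate([3615, 601, 0]) cube([147, 3426, 2350]);


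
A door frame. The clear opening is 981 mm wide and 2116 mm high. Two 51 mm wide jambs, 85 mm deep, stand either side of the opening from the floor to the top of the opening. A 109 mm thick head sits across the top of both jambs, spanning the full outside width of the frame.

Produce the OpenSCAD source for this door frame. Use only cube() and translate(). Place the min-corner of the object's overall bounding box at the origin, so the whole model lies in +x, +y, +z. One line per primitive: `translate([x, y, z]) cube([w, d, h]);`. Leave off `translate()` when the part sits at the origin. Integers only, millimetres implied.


cube([51, 85, 2116]);
translate([1032, 0, 0]) cube([51, 85, 2116]);
translate([0, 0, 2116]) cube([1083, 85, 109]);


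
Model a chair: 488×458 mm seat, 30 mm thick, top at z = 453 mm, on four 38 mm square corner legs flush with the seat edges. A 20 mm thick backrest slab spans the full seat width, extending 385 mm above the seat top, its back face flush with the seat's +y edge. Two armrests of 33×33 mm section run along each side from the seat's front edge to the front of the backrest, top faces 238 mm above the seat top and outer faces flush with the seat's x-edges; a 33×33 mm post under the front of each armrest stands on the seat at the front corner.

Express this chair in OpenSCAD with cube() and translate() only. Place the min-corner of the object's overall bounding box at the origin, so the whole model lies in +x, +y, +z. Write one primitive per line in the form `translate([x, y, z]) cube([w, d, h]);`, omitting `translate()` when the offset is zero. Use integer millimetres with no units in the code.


translate([0, 0, 423]) cube([488, 458, 30]);
cube([38, 38, 423]);
translate([450, 0, 0]) cube([38, 38, 423]);
translate([0, 420, 0]) cube([38, 38, 423]);
translate([450, 420, 0]) cube([38, 38, 423]);
translate([0, 438, 453]) cube([488, 20, 385]);
translate([0, 0, 658]) cube([33, 438, 33]);
translate([455, 0, 658]) cube([33, 438, 33]);
translate([0, 0, 453]) cube([33, 33, 205]);
translate([455, 0, 453]) cube([33, 33, 205]);


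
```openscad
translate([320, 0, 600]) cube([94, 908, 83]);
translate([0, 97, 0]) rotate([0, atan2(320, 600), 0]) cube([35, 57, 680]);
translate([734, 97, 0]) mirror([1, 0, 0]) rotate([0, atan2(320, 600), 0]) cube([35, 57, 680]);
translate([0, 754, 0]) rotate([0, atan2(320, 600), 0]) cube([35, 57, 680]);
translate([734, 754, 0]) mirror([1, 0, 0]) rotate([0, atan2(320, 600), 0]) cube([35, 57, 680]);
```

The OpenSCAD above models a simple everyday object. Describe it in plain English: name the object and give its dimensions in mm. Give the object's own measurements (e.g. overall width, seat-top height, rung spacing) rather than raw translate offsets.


A sawhorse. A 94×908×83 mm beam (x, y, z) sits on two A-frame leg pairs. Each pair is two raked legs of 35×57 mm section (57 mm along y) splaying symmetrically in x. Each leg rises 600 mm vertically over 320 mm of horizontal reach and is 680 mm long along its own axis. Every leg's outer bottom edge rests on the floor and its outer top edge meets a bottom edge of the beam — the left legs (tilting toward +x) meet the beam's −x bottom edge, the right legs (their mirror images, tilting toward −x) meet its +x bottom edge — so the leg tops tuck under the beam, the beam's underside is 600 mm above the floor, and the feet are 734 mm apart outside-to-outside with the beam centred between them. The two leg pairs are set in 97 mm from either end of the beam.


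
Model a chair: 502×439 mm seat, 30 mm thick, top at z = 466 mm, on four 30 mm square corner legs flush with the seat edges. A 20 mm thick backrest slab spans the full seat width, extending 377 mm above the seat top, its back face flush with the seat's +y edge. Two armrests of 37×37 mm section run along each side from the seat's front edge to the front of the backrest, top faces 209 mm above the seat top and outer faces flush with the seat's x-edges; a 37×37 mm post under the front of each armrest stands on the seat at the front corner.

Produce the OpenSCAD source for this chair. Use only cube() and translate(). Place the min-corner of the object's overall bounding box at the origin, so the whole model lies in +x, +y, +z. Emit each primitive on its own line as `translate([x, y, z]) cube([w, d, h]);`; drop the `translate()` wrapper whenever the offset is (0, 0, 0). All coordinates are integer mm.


// leg_h = 466 - 30 = 436
// arm post h = 209 - 37 = 172
translate([0, 0, 436]) cube([502, 439, 30]);
cube([30, 30, 436]);
translate([472, 0, 0]) cube([30, 30, 436]);
translate([0, 409, 0]) cube([30, 30, 436]);
translate([472, 409, 0]) cube([30, 30, 436]);
translate([0, 419, 466]) cube([502, 20, 377]);
translate([0, 0, 638]) cube([37, 419, 37]);
translate([465, 0, 638]) cube([37, 419, 37]);
translate([0, 0, 466]) cube([37, 37, 172]);
translate([465, 0, 466]) cube([37, 37, 172]);


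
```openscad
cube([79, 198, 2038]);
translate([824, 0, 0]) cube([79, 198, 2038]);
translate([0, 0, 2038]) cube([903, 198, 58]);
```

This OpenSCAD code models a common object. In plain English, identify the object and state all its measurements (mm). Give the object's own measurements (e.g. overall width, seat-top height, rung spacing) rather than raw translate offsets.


A door frame. The clear opening is 745 mm wide and 2038 mm high. Two 79 mm wide jambs, 198 mm deep, stand either side of the opening from the floor to the top of the opening. A 58 mm thick head sits across the top of both jambs, spanning the full outside width of the frame.


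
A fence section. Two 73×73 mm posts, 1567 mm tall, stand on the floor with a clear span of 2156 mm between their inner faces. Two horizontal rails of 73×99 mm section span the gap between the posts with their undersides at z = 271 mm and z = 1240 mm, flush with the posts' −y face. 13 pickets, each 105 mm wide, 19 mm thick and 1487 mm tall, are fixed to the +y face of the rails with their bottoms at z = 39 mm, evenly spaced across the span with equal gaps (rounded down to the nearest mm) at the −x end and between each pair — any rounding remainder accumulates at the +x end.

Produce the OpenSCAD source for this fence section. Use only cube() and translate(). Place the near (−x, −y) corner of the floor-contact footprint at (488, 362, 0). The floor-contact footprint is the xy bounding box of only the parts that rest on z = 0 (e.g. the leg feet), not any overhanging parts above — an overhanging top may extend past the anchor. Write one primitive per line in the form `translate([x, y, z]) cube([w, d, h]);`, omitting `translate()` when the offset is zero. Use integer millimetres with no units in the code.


translate([488, 362, 0]) cube([73, 73, 1567]);
translate([2717, 362, 0]) cube([73, 73, 1567]);
translate([561, 362, 271]) cube([2156, 73, 99]);
translate([561, 362, 1240]) cube([2156, 73, 99]);
translate([617, 435, 39]) cube([105, 19, 1487]);
translate([778, 435, 39]) cube([105, 19, 1487]);
translate([939, 435, 39]) cube([105, 19, 1487]);
translate([1100, 435, 39]) cube([105, 19, 1487]);
translate([1261, 435, 39]) cube([105, 19, 1487]);
translate([1422, 435, 39]) cube([105, 19, 1487]);
translate([1583, 435, 39]) cube([105, 19, 1487]);
translate([1744, 435, 39]) cube([105, 19, 1487]);
translate([1905, 435, 39]) cube([105, 19, 1487]);
translate([2066, 435, 39]) cube([105, 19, 1487]);
translate([2227, 435, 39]) cube([105, 19, 1487]);
translate([2388, 435, 39]) cube([105, 19, 1487]);
translate([2549, 435, 39]) cube([105, 19, 1487]);


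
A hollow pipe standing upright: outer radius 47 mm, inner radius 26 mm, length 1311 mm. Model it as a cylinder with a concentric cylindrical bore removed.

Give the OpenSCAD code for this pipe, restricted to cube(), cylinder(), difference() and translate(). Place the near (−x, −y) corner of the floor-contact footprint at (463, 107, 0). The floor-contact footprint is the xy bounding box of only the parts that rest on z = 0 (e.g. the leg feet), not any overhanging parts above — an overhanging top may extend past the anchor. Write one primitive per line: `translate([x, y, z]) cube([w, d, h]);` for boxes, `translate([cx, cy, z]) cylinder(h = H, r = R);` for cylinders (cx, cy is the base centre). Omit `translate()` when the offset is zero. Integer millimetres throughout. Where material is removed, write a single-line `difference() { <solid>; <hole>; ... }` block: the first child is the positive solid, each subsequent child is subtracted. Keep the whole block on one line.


difference() { translate([510, 154, 0]) cylinder(h = 1311, r = 47); translate([510, 154, 0]) cylinder(h = 1311, r = 26); }


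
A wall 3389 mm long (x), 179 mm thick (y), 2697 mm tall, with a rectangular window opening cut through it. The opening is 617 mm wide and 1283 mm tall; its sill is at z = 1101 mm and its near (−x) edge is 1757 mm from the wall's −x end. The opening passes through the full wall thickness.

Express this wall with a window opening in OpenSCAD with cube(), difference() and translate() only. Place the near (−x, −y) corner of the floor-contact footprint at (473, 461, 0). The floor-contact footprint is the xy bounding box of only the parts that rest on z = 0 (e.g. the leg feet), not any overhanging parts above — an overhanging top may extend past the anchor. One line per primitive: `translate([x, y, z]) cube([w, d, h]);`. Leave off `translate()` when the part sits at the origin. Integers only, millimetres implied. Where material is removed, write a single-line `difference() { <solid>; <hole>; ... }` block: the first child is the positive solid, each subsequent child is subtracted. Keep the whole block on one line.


difference() { translate([473, 461, 0]) cube([3389, 179, 2697]); translate([2230, 461, 1101]) cube([617, 179, 1283]); }


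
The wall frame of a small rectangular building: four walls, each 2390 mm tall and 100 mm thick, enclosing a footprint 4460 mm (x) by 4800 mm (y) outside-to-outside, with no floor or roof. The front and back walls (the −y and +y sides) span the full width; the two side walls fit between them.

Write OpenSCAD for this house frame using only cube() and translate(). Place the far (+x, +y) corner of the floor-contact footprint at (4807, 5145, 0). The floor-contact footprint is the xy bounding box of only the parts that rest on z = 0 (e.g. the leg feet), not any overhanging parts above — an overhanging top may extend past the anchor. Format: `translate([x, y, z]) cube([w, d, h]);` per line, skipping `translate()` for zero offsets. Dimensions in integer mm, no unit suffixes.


translate([347, 345, 0]) cube([4460, 100, 2390]);
translate([347, 5045, 0]) cube([4460, 100, 2390]);
translate([347, 445, 0]) cube([100, 4600, 2390]);
translate([4707, 445, 0]) cube([100, 4600, 2390]);


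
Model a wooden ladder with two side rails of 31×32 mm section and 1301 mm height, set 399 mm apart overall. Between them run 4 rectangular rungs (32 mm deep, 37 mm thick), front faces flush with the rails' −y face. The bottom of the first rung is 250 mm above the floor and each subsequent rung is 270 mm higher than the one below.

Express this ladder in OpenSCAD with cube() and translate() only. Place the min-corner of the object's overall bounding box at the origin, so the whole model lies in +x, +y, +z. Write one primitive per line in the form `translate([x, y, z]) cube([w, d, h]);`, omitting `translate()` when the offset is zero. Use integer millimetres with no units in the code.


cube([31, 32, 1301]);
translate([368, 0, 0]) cube([31, 32, 1301]);
translate([31, 0, 250]) cube([337, 32, 37]);
translate([31, 0, 520]) cube([337, 32, 37]);
translate([31, 0, 790]) cube([337, 32, 37]);
translate([31, 0, 1060]) cube([337, 32, 37]);


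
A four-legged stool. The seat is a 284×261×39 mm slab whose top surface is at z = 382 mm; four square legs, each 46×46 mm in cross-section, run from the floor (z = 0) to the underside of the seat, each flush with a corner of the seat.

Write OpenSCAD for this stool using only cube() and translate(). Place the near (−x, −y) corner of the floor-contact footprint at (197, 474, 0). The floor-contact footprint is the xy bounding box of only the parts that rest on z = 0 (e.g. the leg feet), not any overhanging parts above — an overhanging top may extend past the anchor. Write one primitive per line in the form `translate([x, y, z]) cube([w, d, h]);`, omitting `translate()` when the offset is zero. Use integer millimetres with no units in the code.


translate([197, 474, 343]) cube([284, 261, 39]);
translate([197, 474, 0]) cube([46, 46, 343]);
translate([435, 474, 0]) cube([46, 46, 343]);
translate([197, 689, 0]) cube([46, 46, 343]);
translate([435, 689, 0]) cube([46, 46, 343]);


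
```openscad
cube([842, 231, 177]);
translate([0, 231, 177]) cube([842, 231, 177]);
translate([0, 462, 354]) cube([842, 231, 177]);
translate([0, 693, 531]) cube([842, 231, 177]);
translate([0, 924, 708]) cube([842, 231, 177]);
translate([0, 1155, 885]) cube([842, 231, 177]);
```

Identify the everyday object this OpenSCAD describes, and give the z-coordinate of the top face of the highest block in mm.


A staircase. The total rise is 1062 mm.

6 identical blocks, each offset up and back from the previous — a staircase. Each step is 177 mm tall and there are 6 of them, so the total rise is 6 × 177 = 1062 mm.


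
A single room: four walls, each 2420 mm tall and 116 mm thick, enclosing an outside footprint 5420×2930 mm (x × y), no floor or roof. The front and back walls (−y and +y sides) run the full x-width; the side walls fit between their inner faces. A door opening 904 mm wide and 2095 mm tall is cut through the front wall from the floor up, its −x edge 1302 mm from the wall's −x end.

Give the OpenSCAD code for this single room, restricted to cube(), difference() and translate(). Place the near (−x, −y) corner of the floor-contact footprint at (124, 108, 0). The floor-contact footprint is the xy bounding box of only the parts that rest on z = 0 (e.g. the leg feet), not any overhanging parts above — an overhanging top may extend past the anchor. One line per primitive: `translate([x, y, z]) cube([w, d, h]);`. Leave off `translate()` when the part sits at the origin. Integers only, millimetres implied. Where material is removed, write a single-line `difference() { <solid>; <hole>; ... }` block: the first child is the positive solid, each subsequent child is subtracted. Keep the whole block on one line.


difference() { translate([124, 108, 0]) cube([5420, 116, 2420]); translate([1426, 108, 0]) cube([904, 116, 2095]); }
translate([124, 2922, 0]) cube([5420, 116, 2420]);
translate([124, 224, 0]) cube([116, 2698, 2420]);
translate([5428, 224, 0]) cube([116, 2698, 2420]);
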